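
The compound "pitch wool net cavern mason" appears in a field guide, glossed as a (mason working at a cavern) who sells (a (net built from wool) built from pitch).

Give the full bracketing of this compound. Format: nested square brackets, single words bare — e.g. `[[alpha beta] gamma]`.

Whole compound: head "mason" (specifically "cavern mason"), modifier "pitch wool net".
Within "pitch wool net", the head is "net" (specifically "wool net") and the modifier is "pitch".
Within "wool net", the head is "net" and the modifier is "wool".
Within "cavern mason", the head is "mason" and the modifier is "cavern".
Putting it together: [[pitch [wool net]] [cavern mason]].

[[pitch [wool net]] [cavern mason]]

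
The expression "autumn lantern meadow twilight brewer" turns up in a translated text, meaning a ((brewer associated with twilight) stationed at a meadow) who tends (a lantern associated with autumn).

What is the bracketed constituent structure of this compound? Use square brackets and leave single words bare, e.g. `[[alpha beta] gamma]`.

Whole compound: head "brewer" (specifically "meadow twilight brewer"), modifier "autumn lantern".
Within "autumn lantern", the head is "lantern" and the modifier is "autumn".
Within "meadow twilight brewer", the head is "brewer" (specifically "twilight brewer") and the modifier is "meadow".
Within "twilight brewer", the head is "brewer" and the modifier is "twilight".
So the structure is [[autumn lantern] [meadow [twilight brewer]]].

[[autumn lantern] [meadow [twilight brewer]]]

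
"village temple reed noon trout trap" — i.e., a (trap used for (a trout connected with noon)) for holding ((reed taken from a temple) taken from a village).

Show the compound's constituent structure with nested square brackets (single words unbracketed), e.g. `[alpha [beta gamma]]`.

[[village [temple reed]] [[noon trout] trap]]

The outermost head in the paraphrase is "trap" (specifically "noon trout trap"), modified by "village temple reed".
"village temple reed" → head "reed" (specifically "temple reed"), modifier "village".
"temple reed" → head "reed", modifier "temple".
"noon trout trap" → head "trap", modifier "noon trout".
"noon trout" → head "trout", modifier "noon".
Putting it together: [[village [temple reed]] [[noon trout] trap]].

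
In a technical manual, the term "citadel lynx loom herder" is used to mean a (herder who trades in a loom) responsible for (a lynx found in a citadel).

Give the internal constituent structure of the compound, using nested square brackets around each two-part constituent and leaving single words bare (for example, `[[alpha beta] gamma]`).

[[citadel lynx] [loom herder]]

At the top level: head "herder" (specifically "loom herder"); modifier "citadel lynx".
"citadel lynx" → head "lynx", modifier "citadel".
"loom herder" → head "herder", modifier "loom".
Putting it together: [[citadel lynx] [loom herder]].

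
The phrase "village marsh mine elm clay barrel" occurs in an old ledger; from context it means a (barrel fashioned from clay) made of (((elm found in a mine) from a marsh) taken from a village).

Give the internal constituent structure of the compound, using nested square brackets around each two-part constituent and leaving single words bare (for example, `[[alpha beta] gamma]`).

[[village [marsh [mine elm]]] [clay barrel]]

Whole compound: head "barrel" (specifically "clay barrel"), modifier "village marsh mine elm".
Inside "village marsh mine elm": head "elm" (specifically "marsh mine elm"), modifier "village".
Inside "marsh mine elm": head "elm" (specifically "mine elm"), modifier "marsh".
Inside "mine elm": head "elm", modifier "mine".
Inside "clay barrel": head "barrel", modifier "clay".
Assembled: [[village [marsh [mine elm]]] [clay barrel]].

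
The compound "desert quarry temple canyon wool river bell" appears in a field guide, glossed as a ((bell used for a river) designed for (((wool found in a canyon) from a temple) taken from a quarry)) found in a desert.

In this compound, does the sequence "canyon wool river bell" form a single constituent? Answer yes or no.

The top-level split is [desert] [quarry temple canyon wool river bell]; the full structure is [desert [[quarry [temple [canyon wool]]] [river bell]]].
"canyon wool river bell" straddles a constituent boundary, so it is not a single unit.

no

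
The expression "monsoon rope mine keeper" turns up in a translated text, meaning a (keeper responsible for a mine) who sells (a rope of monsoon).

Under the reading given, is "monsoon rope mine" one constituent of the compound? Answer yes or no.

no

The top-level split is [monsoon rope] [mine keeper]; the full structure is [[monsoon rope] [mine keeper]].
"monsoon rope mine" straddles a constituent boundary, so it is not a single unit.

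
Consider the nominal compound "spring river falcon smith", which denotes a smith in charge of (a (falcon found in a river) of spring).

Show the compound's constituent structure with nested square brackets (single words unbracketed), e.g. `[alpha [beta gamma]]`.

Overall it is a kind of smith; the modifier is "spring river falcon".
Within "spring river falcon", the head is "falcon" (specifically "river falcon") and the modifier is "spring".
Within "river falcon", the head is "falcon" and the modifier is "river".
Assembled: [[spring [river falcon]] smith].

[[spring [river falcon]] smith]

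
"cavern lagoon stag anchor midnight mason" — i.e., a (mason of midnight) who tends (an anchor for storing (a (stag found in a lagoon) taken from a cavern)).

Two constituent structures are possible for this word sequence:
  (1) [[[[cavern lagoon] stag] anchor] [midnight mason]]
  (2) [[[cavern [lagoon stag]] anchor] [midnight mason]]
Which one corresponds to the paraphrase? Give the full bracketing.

[[[cavern [lagoon stag]] anchor] [midnight mason]]

The paraphrase's head is the "mason" part ("midnight mason"); its modifier is "cavern lagoon stag anchor".
That top-level split, carried through the inner groups, gives [[[cavern [lagoon stag]] anchor] [midnight mason]].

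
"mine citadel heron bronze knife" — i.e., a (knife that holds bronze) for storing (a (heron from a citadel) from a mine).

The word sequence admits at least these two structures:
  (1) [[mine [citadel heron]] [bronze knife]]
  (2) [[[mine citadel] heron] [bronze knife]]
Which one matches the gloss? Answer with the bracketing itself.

The paraphrase's head is the "knife" part ("bronze knife"); its modifier is "mine citadel heron".
That top-level split, carried through the inner groups, gives [[mine [citadel heron]] [bronze knife]].

[[mine [citadel heron]] [bronze knife]]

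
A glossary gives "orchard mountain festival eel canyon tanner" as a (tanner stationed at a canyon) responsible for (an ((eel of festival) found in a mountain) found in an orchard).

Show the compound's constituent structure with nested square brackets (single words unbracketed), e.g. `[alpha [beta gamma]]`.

[[orchard [mountain [festival eel]]] [canyon tanner]]

The outermost head in the paraphrase is "tanner" (specifically "canyon tanner"), modified by "orchard mountain festival eel".
"orchard mountain festival eel" → head "eel" (specifically "mountain festival eel"), modifier "orchard".
"mountain festival eel" → head "eel" (specifically "festival eel"), modifier "mountain".
"festival eel" → head "eel", modifier "festival".
"canyon tanner" → head "tanner", modifier "canyon".
Putting it together: [[orchard [mountain [festival eel]]] [canyon tanner]].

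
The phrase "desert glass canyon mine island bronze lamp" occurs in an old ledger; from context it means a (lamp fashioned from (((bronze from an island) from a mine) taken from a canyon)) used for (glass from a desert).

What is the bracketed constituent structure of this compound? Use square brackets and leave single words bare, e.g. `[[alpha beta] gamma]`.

[[desert glass] [[canyon [mine [island bronze]]] lamp]]

Whole compound: head "lamp" (specifically "canyon mine island bronze lamp"), modifier "desert glass".
Within "desert glass", the head is "glass" and the modifier is "desert".
Within "canyon mine island bronze lamp", the head is "lamp" and the modifier is "canyon mine island bronze".
Within "canyon mine island bronze", the head is "bronze" (specifically "mine island bronze") and the modifier is "canyon".
Within "mine island bronze", the head is "bronze" (specifically "island bronze") and the modifier is "mine".
Within "island bronze", the head is "bronze" and the modifier is "island".
So the structure is [[desert glass] [[canyon [mine [island bronze]]] lamp]].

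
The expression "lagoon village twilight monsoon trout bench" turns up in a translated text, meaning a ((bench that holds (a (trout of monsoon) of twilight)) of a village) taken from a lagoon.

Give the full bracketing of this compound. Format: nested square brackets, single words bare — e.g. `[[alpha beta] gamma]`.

[lagoon [village [[twilight [monsoon trout]] bench]]]

Overall it is a kind of bench (specifically "village twilight monsoon trout bench"); the modifier is "lagoon".
"village twilight monsoon trout bench" → head "bench" (specifically "twilight monsoon trout bench"), modifier "village".
"twilight monsoon trout bench" → head "bench", modifier "twilight monsoon trout".
"twilight monsoon trout" → head "trout" (specifically "monsoon trout"), modifier "twilight".
"monsoon trout" → head "trout", modifier "monsoon".
So the structure is [lagoon [village [[twilight [monsoon trout]] bench]]].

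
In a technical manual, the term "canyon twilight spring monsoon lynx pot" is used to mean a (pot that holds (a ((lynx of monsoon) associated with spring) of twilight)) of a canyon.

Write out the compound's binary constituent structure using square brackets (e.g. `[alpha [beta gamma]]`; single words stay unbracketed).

[canyon [[twilight [spring [monsoon lynx]]] pot]]

Whole compound: head "pot" (specifically "twilight spring monsoon lynx pot"), modifier "canyon".
Inside "twilight spring monsoon lynx pot": head "pot", modifier "twilight spring monsoon lynx".
Inside "twilight spring monsoon lynx": head "lynx" (specifically "spring monsoon lynx"), modifier "twilight".
Inside "spring monsoon lynx": head "lynx" (specifically "monsoon lynx"), modifier "spring".
Inside "monsoon lynx": head "lynx", modifier "monsoon".
Putting it together: [canyon [[twilight [spring [monsoon lynx]]] pot]].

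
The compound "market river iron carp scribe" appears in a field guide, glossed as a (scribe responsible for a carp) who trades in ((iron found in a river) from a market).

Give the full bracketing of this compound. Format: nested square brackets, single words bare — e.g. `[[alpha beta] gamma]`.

At the top level: head "scribe" (specifically "carp scribe"); modifier "market river iron".
"market river iron" → head "iron" (specifically "river iron"), modifier "market".
"river iron" → head "iron", modifier "river".
"carp scribe" → head "scribe", modifier "carp".
Assembled: [[market [river iron]] [carp scribe]].

[[market [river iron]] [carp scribe]]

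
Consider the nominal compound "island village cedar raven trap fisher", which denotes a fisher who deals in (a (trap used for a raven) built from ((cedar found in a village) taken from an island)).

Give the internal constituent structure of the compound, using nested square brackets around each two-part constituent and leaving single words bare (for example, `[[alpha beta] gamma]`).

[[[island [village cedar]] [raven trap]] fisher]

The outermost head in the paraphrase is "fisher", modified by "island village cedar raven trap".
Within "island village cedar raven trap", the head is "trap" (specifically "raven trap") and the modifier is "island village cedar".
Within "island village cedar", the head is "cedar" (specifically "village cedar") and the modifier is "island".
Within "village cedar", the head is "cedar" and the modifier is "village".
Within "raven trap", the head is "trap" and the modifier is "raven".
Assembled: [[[island [village cedar]] [raven trap]] fisher].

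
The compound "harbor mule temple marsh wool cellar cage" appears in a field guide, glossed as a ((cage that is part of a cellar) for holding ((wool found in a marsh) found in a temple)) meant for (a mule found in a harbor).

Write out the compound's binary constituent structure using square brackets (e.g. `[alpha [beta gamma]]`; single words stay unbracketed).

[[harbor mule] [[temple [marsh wool]] [cellar cage]]]

At the top level: head "cage" (specifically "temple marsh wool cellar cage"); modifier "harbor mule".
Within "harbor mule", the head is "mule" and the modifier is "harbor".
Within "temple marsh wool cellar cage", the head is "cage" (specifically "cellar cage") and the modifier is "temple marsh wool".
Within "temple marsh wool", the head is "wool" (specifically "marsh wool") and the modifier is "temple".
Within "marsh wool", the head is "wool" and the modifier is "marsh".
Within "cellar cage", the head is "cage" and the modifier is "cellar".
Assembled: [[harbor mule] [[temple [marsh wool]] [cellar cage]]].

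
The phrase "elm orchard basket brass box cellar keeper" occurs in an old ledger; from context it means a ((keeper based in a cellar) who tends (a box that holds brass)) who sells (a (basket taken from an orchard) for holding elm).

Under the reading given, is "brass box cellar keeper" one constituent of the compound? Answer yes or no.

yes

The paraphrase groups the words so that "brass box cellar keeper" is one unit: it corresponds to a single parenthesized sub-phrase.
The full structure is [[elm [orchard basket]] [[brass box] [cellar keeper]]], in which [brass box cellar keeper] is a constituent.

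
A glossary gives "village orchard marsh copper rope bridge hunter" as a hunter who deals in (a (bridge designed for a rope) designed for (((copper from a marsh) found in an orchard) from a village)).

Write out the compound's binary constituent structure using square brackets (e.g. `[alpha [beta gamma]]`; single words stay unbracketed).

At the top level: head "hunter"; modifier "village orchard marsh copper rope bridge".
"village orchard marsh copper rope bridge" → head "bridge" (specifically "rope bridge"), modifier "village orchard marsh copper".
"village orchard marsh copper" → head "copper" (specifically "orchard marsh copper"), modifier "village".
"orchard marsh copper" → head "copper" (specifically "marsh copper"), modifier "orchard".
"marsh copper" → head "copper", modifier "marsh".
"rope bridge" → head "bridge", modifier "rope".
Putting it together: [[[village [orchard [marsh copper]]] [rope bridge]] hunter].

[[[village [orchard [marsh copper]]] [rope bridge]] hunter]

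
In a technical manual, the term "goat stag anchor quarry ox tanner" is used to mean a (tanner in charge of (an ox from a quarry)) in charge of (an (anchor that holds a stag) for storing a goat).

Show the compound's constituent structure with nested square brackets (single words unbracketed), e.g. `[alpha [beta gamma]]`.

Whole compound: head "tanner" (specifically "quarry ox tanner"), modifier "goat stag anchor".
Within "goat stag anchor", the head is "anchor" (specifically "stag anchor") and the modifier is "goat".
Within "stag anchor", the head is "anchor" and the modifier is "stag".
Within "quarry ox tanner", the head is "tanner" and the modifier is "quarry ox".
Within "quarry ox", the head is "ox" and the modifier is "quarry".
So the structure is [[goat [stag anchor]] [[quarry ox] tanner]].

[[goat [stag anchor]] [[quarry ox] tanner]]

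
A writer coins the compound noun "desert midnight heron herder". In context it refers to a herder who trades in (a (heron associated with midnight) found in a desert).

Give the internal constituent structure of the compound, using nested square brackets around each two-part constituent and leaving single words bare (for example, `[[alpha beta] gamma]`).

[[desert [midnight heron]] herder]

Whole compound: head "herder", modifier "desert midnight heron".
Within "desert midnight heron", the head is "heron" (specifically "midnight heron") and the modifier is "desert".
Within "midnight heron", the head is "heron" and the modifier is "midnight".
Assembled: [[desert [midnight heron]] herder].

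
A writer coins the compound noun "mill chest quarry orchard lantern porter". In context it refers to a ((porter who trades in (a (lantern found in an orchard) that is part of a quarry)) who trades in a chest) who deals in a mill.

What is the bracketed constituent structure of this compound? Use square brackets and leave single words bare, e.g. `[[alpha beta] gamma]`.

The outermost head in the paraphrase is "porter" (specifically "chest quarry orchard lantern porter"), modified by "mill".
Inside "chest quarry orchard lantern porter": head "porter" (specifically "quarry orchard lantern porter"), modifier "chest".
Inside "quarry orchard lantern porter": head "porter", modifier "quarry orchard lantern".
Inside "quarry orchard lantern": head "lantern" (specifically "orchard lantern"), modifier "quarry".
Inside "orchard lantern": head "lantern", modifier "orchard".
Putting it together: [mill [chest [[quarry [orchard lantern]] porter]]].

[mill [chest [[quarry [orchard lantern]] porter]]]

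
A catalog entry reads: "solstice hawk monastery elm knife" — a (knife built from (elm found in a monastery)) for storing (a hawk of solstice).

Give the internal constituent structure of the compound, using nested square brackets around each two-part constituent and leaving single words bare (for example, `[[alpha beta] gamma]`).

At the top level: head "knife" (specifically "monastery elm knife"); modifier "solstice hawk".
Inside "solstice hawk": head "hawk", modifier "solstice".
Inside "monastery elm knife": head "knife", modifier "monastery elm".
Inside "monastery elm": head "elm", modifier "monastery".
So the structure is [[solstice hawk] [[monastery elm] knife]].

[[solstice hawk] [[monastery elm] knife]]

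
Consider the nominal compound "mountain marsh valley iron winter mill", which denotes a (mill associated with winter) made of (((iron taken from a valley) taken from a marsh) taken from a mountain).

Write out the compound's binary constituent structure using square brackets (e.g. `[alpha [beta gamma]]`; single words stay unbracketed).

At the top level: head "mill" (specifically "winter mill"); modifier "mountain marsh valley iron".
"mountain marsh valley iron" → head "iron" (specifically "marsh valley iron"), modifier "mountain".
"marsh valley iron" → head "iron" (specifically "valley iron"), modifier "marsh".
"valley iron" → head "iron", modifier "valley".
"winter mill" → head "mill", modifier "winter".
Assembled: [[mountain [marsh [valley iron]]] [winter mill]].

[[mountain [marsh [valley iron]]] [winter mill]]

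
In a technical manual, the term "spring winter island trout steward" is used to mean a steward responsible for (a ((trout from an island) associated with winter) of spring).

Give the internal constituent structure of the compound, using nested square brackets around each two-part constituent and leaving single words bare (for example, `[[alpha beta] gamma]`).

The outermost head in the paraphrase is "steward", modified by "spring winter island trout".
Within "spring winter island trout", the head is "trout" (specifically "winter island trout") and the modifier is "spring".
Within "winter island trout", the head is "trout" (specifically "island trout") and the modifier is "winter".
Within "island trout", the head is "trout" and the modifier is "island".
Putting it together: [[spring [winter [island trout]]] steward].

[[spring [winter [island trout]]] steward]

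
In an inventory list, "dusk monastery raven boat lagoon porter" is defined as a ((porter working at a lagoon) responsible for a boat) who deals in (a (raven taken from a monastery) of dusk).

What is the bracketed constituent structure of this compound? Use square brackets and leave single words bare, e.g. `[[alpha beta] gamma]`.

[[dusk [monastery raven]] [boat [lagoon porter]]]

Whole compound: head "porter" (specifically "boat lagoon porter"), modifier "dusk monastery raven".
Inside "dusk monastery raven": head "raven" (specifically "monastery raven"), modifier "dusk".
Inside "monastery raven": head "raven", modifier "monastery".
Inside "boat lagoon porter": head "porter" (specifically "lagoon porter"), modifier "boat".
Inside "lagoon porter": head "porter", modifier "lagoon".
Assembled: [[dusk [monastery raven]] [boat [lagoon porter]]].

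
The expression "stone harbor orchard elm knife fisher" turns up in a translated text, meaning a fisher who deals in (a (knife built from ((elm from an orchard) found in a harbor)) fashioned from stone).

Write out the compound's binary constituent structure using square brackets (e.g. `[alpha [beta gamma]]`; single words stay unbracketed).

The outermost head in the paraphrase is "fisher", modified by "stone harbor orchard elm knife".
Within "stone harbor orchard elm knife", the head is "knife" (specifically "harbor orchard elm knife") and the modifier is "stone".
Within "harbor orchard elm knife", the head is "knife" and the modifier is "harbor orchard elm".
Within "harbor orchard elm", the head is "elm" (specifically "orchard elm") and the modifier is "harbor".
Within "orchard elm", the head is "elm" and the modifier is "orchard".
Assembled: [[stone [[harbor [orchard elm]] knife]] fisher].

[[stone [[harbor [orchard elm]] knife]] fisher]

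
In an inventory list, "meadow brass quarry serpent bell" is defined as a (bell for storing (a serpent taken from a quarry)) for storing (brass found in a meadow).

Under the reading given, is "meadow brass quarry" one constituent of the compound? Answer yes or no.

no

The top-level split is [meadow brass] [quarry serpent bell]; the full structure is [[meadow brass] [[quarry serpent] bell]].
"meadow brass quarry" straddles a constituent boundary, so it is not a single unit.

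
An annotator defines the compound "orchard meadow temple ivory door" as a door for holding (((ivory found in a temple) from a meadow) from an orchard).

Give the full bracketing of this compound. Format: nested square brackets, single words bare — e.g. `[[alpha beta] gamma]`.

Overall it is a kind of door; the modifier is "orchard meadow temple ivory".
Within "orchard meadow temple ivory", the head is "ivory" (specifically "meadow temple ivory") and the modifier is "orchard".
Within "meadow temple ivory", the head is "ivory" (specifically "temple ivory") and the modifier is "meadow".
Within "temple ivory", the head is "ivory" and the modifier is "temple".
Putting it together: [[orchard [meadow [temple ivory]]] door].

[[orchard [meadow [temple ivory]]] door]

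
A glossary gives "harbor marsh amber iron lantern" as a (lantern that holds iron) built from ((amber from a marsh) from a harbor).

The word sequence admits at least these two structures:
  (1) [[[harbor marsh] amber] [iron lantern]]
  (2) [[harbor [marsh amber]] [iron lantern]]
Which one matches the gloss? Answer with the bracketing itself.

[[harbor [marsh amber]] [iron lantern]]

The paraphrase's head is the "lantern" part ("iron lantern"); its modifier is "harbor marsh amber".
That top-level split, carried through the inner groups, gives [[harbor [marsh amber]] [iron lantern]].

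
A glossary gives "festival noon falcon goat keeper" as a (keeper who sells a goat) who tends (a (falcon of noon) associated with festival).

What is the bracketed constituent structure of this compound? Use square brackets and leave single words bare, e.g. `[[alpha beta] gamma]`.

[[festival [noon falcon]] [goat keeper]]

Overall it is a kind of keeper (specifically "goat keeper"); the modifier is "festival noon falcon".
Inside "festival noon falcon": head "falcon" (specifically "noon falcon"), modifier "festival".
Inside "noon falcon": head "falcon", modifier "noon".
Inside "goat keeper": head "keeper", modifier "goat".
Assembled: [[festival [noon falcon]] [goat keeper]].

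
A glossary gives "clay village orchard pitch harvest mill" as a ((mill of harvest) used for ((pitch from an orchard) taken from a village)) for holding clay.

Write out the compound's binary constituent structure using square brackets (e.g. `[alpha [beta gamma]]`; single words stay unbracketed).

Overall it is a kind of mill (specifically "village orchard pitch harvest mill"); the modifier is "clay".
"village orchard pitch harvest mill" → head "mill" (specifically "harvest mill"), modifier "village orchard pitch".
"village orchard pitch" → head "pitch" (specifically "orchard pitch"), modifier "village".
"orchard pitch" → head "pitch", modifier "orchard".
"harvest mill" → head "mill", modifier "harvest".
Assembled: [clay [[village [orchard pitch]] [harvest mill]]].

[clay [[village [orchard pitch]] [harvest mill]]]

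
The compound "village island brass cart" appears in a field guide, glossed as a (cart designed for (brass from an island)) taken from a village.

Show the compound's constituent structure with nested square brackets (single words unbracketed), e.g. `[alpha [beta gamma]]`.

Whole compound: head "cart" (specifically "island brass cart"), modifier "village".
Inside "island brass cart": head "cart", modifier "island brass".
Inside "island brass": head "brass", modifier "island".
Putting it together: [village [[island brass] cart]].

[village [[island brass] cart]]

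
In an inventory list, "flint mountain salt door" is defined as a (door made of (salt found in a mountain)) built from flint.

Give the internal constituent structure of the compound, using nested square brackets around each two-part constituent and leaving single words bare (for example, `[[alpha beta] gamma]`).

Overall it is a kind of door (specifically "mountain salt door"); the modifier is "flint".
"mountain salt door" → head "door", modifier "mountain salt".
"mountain salt" → head "salt", modifier "mountain".
So the structure is [flint [[mountain salt] door]].

[flint [[mountain salt] door]]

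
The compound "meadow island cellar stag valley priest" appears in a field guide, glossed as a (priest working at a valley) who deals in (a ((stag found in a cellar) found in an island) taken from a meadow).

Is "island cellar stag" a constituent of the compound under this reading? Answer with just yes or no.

yes

The paraphrase groups the words so that "island cellar stag" is one unit: it corresponds to a single parenthesized sub-phrase.
The full structure is [[meadow [island [cellar stag]]] [valley priest]], in which [island cellar stag] is a constituent.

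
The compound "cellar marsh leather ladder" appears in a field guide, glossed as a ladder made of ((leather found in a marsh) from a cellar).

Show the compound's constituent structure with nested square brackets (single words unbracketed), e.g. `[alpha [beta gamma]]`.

The outermost head in the paraphrase is "ladder", modified by "cellar marsh leather".
"cellar marsh leather" → head "leather" (specifically "marsh leather"), modifier "cellar".
"marsh leather" → head "leather", modifier "marsh".
Assembled: [[cellar [marsh leather]] ladder].

[[cellar [marsh leather]] ladder]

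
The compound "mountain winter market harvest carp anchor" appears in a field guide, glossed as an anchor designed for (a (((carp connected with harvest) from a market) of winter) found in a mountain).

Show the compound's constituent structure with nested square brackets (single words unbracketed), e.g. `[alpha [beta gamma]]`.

The outermost head in the paraphrase is "anchor", modified by "mountain winter market harvest carp".
Within "mountain winter market harvest carp", the head is "carp" (specifically "winter market harvest carp") and the modifier is "mountain".
Within "winter market harvest carp", the head is "carp" (specifically "market harvest carp") and the modifier is "winter".
Within "market harvest carp", the head is "carp" (specifically "harvest carp") and the modifier is "market".
Within "harvest carp", the head is "carp" and the modifier is "harvest".
Assembled: [[mountain [winter [market [harvest carp]]]] anchor].

[[mountain [winter [market [harvest carp]]]] anchor]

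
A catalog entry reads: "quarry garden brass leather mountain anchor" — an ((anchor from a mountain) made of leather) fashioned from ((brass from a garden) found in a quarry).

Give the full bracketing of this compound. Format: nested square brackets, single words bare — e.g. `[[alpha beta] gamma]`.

Whole compound: head "anchor" (specifically "leather mountain anchor"), modifier "quarry garden brass".
Within "quarry garden brass", the head is "brass" (specifically "garden brass") and the modifier is "quarry".
Within "garden brass", the head is "brass" and the modifier is "garden".
Within "leather mountain anchor", the head is "anchor" (specifically "mountain anchor") and the modifier is "leather".
Within "mountain anchor", the head is "anchor" and the modifier is "mountain".
Assembled: [[quarry [garden brass]] [leather [mountain anchor]]].

[[quarry [garden brass]] [leather [mountain anchor]]]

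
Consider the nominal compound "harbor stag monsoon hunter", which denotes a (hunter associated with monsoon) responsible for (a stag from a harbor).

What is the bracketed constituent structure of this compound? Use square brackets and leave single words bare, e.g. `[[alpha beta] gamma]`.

[[harbor stag] [monsoon hunter]]

Overall it is a kind of hunter (specifically "monsoon hunter"); the modifier is "harbor stag".
Inside "harbor stag": head "stag", modifier "harbor".
Inside "monsoon hunter": head "hunter", modifier "monsoon".
Putting it together: [[harbor stag] [monsoon hunter]].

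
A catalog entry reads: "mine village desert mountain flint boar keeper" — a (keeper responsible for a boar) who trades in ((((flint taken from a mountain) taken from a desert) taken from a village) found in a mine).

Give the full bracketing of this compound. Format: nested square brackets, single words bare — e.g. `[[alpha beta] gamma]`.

The outermost head in the paraphrase is "keeper" (specifically "boar keeper"), modified by "mine village desert mountain flint".
Inside "mine village desert mountain flint": head "flint" (specifically "village desert mountain flint"), modifier "mine".
Inside "village desert mountain flint": head "flint" (specifically "desert mountain flint"), modifier "village".
Inside "desert mountain flint": head "flint" (specifically "mountain flint"), modifier "desert".
Inside "mountain flint": head "flint", modifier "mountain".
Inside "boar keeper": head "keeper", modifier "boar".
Putting it together: [[mine [village [desert [mountain flint]]]] [boar keeper]].

[[mine [village [desert [mountain flint]]]] [boar keeper]]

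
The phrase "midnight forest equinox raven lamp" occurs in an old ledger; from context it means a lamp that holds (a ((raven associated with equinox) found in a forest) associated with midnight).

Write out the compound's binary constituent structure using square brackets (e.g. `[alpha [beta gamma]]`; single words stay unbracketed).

[[midnight [forest [equinox raven]]] lamp]

Whole compound: head "lamp", modifier "midnight forest equinox raven".
Within "midnight forest equinox raven", the head is "raven" (specifically "forest equinox raven") and the modifier is "midnight".
Within "forest equinox raven", the head is "raven" (specifically "equinox raven") and the modifier is "forest".
Within "equinox raven", the head is "raven" and the modifier is "equinox".
Assembled: [[midnight [forest [equinox raven]]] lamp].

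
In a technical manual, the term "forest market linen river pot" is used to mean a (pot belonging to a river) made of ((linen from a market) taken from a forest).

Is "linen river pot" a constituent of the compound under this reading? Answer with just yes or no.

The top-level split is [forest market linen] [river pot]; the full structure is [[forest [market linen]] [river pot]].
"linen river pot" straddles a constituent boundary, so it is not a single unit.

no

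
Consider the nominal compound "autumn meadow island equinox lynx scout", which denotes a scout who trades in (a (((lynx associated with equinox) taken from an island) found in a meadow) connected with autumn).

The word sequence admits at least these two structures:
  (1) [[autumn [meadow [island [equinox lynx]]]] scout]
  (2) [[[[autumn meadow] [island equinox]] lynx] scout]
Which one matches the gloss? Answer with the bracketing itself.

[[autumn [meadow [island [equinox lynx]]]] scout]

The paraphrase's head is the "scout" part ("scout"); its modifier is "autumn meadow island equinox lynx".
That top-level split, carried through the inner groups, gives [[autumn [meadow [island [equinox lynx]]]] scout].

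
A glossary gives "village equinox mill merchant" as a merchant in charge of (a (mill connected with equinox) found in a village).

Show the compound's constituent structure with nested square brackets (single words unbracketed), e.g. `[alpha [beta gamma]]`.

Overall it is a kind of merchant; the modifier is "village equinox mill".
Inside "village equinox mill": head "mill" (specifically "equinox mill"), modifier "village".
Inside "equinox mill": head "mill", modifier "equinox".
Putting it together: [[village [equinox mill]] merchant].

[[village [equinox mill]] merchant]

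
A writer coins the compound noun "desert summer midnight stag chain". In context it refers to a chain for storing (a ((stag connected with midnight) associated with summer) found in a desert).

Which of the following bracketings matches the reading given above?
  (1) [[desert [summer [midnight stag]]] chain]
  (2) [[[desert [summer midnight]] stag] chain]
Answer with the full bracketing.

The paraphrase's head is the "chain" part ("chain"); its modifier is "desert summer midnight stag".
That top-level split, carried through the inner groups, gives [[desert [summer [midnight stag]]] chain].

[[desert [summer [midnight stag]]] chain]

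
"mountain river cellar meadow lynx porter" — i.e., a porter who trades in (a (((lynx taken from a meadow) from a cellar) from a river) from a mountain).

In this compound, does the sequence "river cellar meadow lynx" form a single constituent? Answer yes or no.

The paraphrase groups the words so that "river cellar meadow lynx" is one unit: it corresponds to a single parenthesized sub-phrase.
The full structure is [[mountain [river [cellar [meadow lynx]]]] porter], in which [river cellar meadow lynx] is a constituent.

yes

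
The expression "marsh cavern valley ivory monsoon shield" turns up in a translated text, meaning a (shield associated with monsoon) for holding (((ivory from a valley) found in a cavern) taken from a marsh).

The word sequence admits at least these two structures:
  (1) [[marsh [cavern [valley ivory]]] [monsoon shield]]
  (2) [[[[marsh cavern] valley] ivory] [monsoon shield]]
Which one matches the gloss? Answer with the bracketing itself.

The paraphrase's head is the "shield" part ("monsoon shield"); its modifier is "marsh cavern valley ivory".
That top-level split, carried through the inner groups, gives [[marsh [cavern [valley ivory]]] [monsoon shield]].

[[marsh [cavern [valley ivory]]] [monsoon shield]]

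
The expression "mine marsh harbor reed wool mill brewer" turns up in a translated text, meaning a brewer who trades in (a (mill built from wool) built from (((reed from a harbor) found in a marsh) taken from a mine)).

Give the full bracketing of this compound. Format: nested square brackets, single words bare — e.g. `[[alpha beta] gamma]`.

Whole compound: head "brewer", modifier "mine marsh harbor reed wool mill".
Inside "mine marsh harbor reed wool mill": head "mill" (specifically "wool mill"), modifier "mine marsh harbor reed".
Inside "mine marsh harbor reed": head "reed" (specifically "marsh harbor reed"), modifier "mine".
Inside "marsh harbor reed": head "reed" (specifically "harbor reed"), modifier "marsh".
Inside "harbor reed": head "reed", modifier "harbor".
Inside "wool mill": head "mill", modifier "wool".
Putting it together: [[[mine [marsh [harbor reed]]] [wool mill]] brewer].

[[[mine [marsh [harbor reed]]] [wool mill]] brewer]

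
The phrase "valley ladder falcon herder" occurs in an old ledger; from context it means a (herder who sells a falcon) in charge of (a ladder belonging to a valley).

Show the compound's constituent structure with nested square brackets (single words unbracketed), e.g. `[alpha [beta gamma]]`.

[[valley ladder] [falcon herder]]

The outermost head in the paraphrase is "herder" (specifically "falcon herder"), modified by "valley ladder".
"valley ladder" → head "ladder", modifier "valley".
"falcon herder" → head "herder", modifier "falcon".
So the structure is [[valley ladder] [falcon herder]].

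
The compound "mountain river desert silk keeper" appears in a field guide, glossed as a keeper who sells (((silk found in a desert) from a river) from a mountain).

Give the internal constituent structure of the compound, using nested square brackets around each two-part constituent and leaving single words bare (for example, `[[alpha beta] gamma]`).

Whole compound: head "keeper", modifier "mountain river desert silk".
Inside "mountain river desert silk": head "silk" (specifically "river desert silk"), modifier "mountain".
Inside "river desert silk": head "silk" (specifically "desert silk"), modifier "river".
Inside "desert silk": head "silk", modifier "desert".
Assembled: [[mountain [river [desert silk]]] keeper].

[[mountain [river [desert silk]]] keeper]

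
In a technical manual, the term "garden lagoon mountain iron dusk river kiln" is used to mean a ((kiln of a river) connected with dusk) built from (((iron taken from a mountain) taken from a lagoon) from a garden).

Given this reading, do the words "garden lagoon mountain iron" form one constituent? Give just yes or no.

yes

The paraphrase groups the words so that "garden lagoon mountain iron" is one unit: it corresponds to a single parenthesized sub-phrase.
The full structure is [[garden [lagoon [mountain iron]]] [dusk [river kiln]]], in which [garden lagoon mountain iron] is a constituent.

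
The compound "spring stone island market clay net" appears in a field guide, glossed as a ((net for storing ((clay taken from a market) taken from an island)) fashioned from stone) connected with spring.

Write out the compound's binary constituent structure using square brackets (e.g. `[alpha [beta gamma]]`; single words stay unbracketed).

[spring [stone [[island [market clay]] net]]]

Whole compound: head "net" (specifically "stone island market clay net"), modifier "spring".
"stone island market clay net" → head "net" (specifically "island market clay net"), modifier "stone".
"island market clay net" → head "net", modifier "island market clay".
"island market clay" → head "clay" (specifically "market clay"), modifier "island".
"market clay" → head "clay", modifier "market".
Putting it together: [spring [stone [[island [market clay]] net]]].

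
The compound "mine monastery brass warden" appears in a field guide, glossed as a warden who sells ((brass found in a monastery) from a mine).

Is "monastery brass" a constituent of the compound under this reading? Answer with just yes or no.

The paraphrase groups the words so that "monastery brass" is one unit: it corresponds to a single parenthesized sub-phrase.
The full structure is [[mine [monastery brass]] warden], in which [monastery brass] is a constituent.

yes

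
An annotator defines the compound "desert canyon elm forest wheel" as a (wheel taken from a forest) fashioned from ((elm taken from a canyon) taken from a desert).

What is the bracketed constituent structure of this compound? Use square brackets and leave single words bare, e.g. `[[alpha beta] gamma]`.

[[desert [canyon elm]] [forest wheel]]

Overall it is a kind of wheel (specifically "forest wheel"); the modifier is "desert canyon elm".
Within "desert canyon elm", the head is "elm" (specifically "canyon elm") and the modifier is "desert".
Within "canyon elm", the head is "elm" and the modifier is "canyon".
Within "forest wheel", the head is "wheel" and the modifier is "forest".
Assembled: [[desert [canyon elm]] [forest wheel]].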